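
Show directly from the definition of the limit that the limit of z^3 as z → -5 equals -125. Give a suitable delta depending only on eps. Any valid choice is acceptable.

delta = min(1, eps/91)

Let eps > 0. We seek delta > 0 with 0 < |z + 5| < delta ⇒ |z^3 + 125| < eps.
Factor: z^3 + 125 = (z + 5)(z^2 - 5z + 25), so |z^3 + 125| = |z + 5|·|z^2 - 5z + 25|.
Restrict delta ≤ 1. Then |z + 5| < 1 gives |z| < 6, so by the triangle inequality |z^2 - 5z + 25| ≤ 6^2 + 5·6 + 25 = 91.
Hence |z^3 + 125| ≤ 91|z + 5|, which is < eps once |z + 5| < eps/91.
Take delta = min(1, eps/91). If 0 < |z + 5| < delta then both bounds hold and |z^3 + 125| ≤ 91|z + 5| < 91·(eps/91) = eps.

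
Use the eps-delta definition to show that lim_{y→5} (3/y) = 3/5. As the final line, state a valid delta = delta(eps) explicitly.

delta = min(5/2, (25/6)eps)

Let eps > 0. We seek delta > 0 such that 0 < |y − 5| < delta implies |3/y − (3/5)| < eps.
|3/y − (3/5)| = 3·|5 − y|/(5·|y|) = 3|y − 5|/(5|y|).
Restrict delta ≤ 5/2. Then |y − 5| < 5/2 gives |y| > 5/2, so 5|y| > 25/2.
Then |3/y − (3/5)| < 3|y − 5|/(25/2), which is < eps when |y − 5| < (25/6)eps.
Take delta = min(5/2, (25/6)eps). Then 0 < |y − 5| < delta gives both |y − 5| < 5/2 and |y − 5| < (25/6)eps, so |3/y − (3/5)| < eps.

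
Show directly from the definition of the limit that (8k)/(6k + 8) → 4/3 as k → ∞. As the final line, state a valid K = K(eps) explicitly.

K = (16/9)/eps

Let eps > 0 be given. For k ≥ 1, |(8k)/(6k + 8) − (4/3)| = |-64|/(6(6k + 8)) = 64/(6(6k + 8)).
Since 6k + 8 ≥ 6k for k ≥ 1, this is ≤ 64/(6·6k) = (16/9)/k.
So |(8k)/(6k + 8) − (4/3)| < eps whenever k > (16/9)/eps.
Take K = (16/9)/eps. If k > K then |(8k)/(6k + 8) − (4/3)| ≤ (16/9)/k < eps.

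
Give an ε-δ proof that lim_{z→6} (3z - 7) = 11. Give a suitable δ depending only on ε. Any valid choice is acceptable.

Let ε > 0 be given. We need δ > 0 so that 0 < |z − 6| < δ implies |(3z - 7) − 11| < ε.
|(3z - 7) − 11| = |3z - 18| = 3|z − 6|.
Thus it suffices that |z − 6| < ε/3.
Take δ = ε/3. If 0 < |z − 6| < δ then |(3z - 7) − 11| = 3|z − 6| < 3·(ε/3) = ε.

δ = ε/3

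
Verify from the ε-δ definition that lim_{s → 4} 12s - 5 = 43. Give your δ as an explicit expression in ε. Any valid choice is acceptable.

δ = ε/12

Let ε > 0 be given. We need δ > 0 so that 0 < |s − 4| < δ implies |(12s - 5) − 43| < ε.
Since (12s - 5) − 43 = 12(s − 4), we have |(12s - 5) − 43| = 12|s − 4|.
Thus it suffices that |s − 4| < ε/12.
Take δ = ε/12. If 0 < |s − 4| < δ then |(12s - 5) − 43| = 12|s − 4| < 12·(ε/12) = ε.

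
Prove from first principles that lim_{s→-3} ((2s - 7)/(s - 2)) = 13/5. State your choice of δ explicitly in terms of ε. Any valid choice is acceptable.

Fix ε > 0. We want δ > 0 with 0 < |s + 3| < δ ⇒ |(2s - 7)/(s - 2) − (13/5)| < ε.
Combining over a common denominator, (2s - 7)/(s - 2) − (13/5) = [(2s - 7)·(-5) − (-13)·(s - 2)] / [(-5)·(s - 2)] = 3(s + 3) / ((-5)(s - 2)).
So |(2s - 7)/(s - 2) − (13/5)| = 3|s + 3| / (5·|s − 2|).
Require δ ≤ 5/2, so |s − 2| ≥ |-5| − |s + 3| > 5 − 5/2 = 5/2.
Hence |(2s - 7)/(s - 2) − (13/5)| < 3|s + 3|/(5·(5/2)) = (6/25)|s + 3|, which is < ε once |s + 3| < (25/6)ε.
Take δ = min(5/2, (25/6)ε). Then 0 < |s + 3| < δ forces both bounds, so |(2s - 7)/(s - 2) − (13/5)| < ε.

δ = min(5/2, (25/6)ε)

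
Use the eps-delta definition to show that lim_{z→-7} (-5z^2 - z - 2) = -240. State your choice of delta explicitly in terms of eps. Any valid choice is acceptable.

delta = min(1, eps/74)

Let eps > 0. We want delta > 0 such that 0 < |z + 7| < delta implies |(-5z^2 - z - 2) + 240| < eps.
(-5z^2 - z - 2) + 240 = -5z^2 - z + 238 = (z + 7)(-5z + 34).
So |(-5z^2 - z - 2) + 240| = |z + 7|·|-5z + 34|.
Require delta ≤ 1. Then |z + 7| < 1 gives |z| < 8, and by the triangle inequality |-5z + 34| ≤ 5·8 + 34 = 74.
Hence |(-5z^2 - z - 2) + 240| ≤ 74|z + 7| < eps provided |z + 7| < eps/74.
Take delta = min(1, eps/74). Then 0 < |z + 7| < delta gives both |z + 7| < 1 and |z + 7| < eps/74, so |(-5z^2 - z - 2) + 240| < eps.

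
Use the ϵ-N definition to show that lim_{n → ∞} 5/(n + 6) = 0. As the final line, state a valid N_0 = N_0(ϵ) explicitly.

Suppose ϵ > 0. For n ≥ 1, |5/(n + 6) − 0| = 5/(n + 6) ≤ 5/n.
We need 5/n < ϵ, i.e. n > 5/ϵ.
Take N_0 = 5/ϵ. If n > N_0 then |5/(n + 6)| ≤ 5/n < ϵ.

N_0 = 5/ϵ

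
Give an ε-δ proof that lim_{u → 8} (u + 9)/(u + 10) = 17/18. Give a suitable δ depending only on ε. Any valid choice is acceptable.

Let ε > 0. We want δ > 0 with 0 < |u − 8| < δ ⇒ |(u + 9)/(u + 10) − (17/18)| < ε.
Combining over a common denominator, (u + 9)/(u + 10) − (17/18) = [(u + 9)·18 − 17·(u + 10)] / [18·(u + 10)] = 1(u − 8) / (18(u + 10)).
So |(u + 9)/(u + 10) − (17/18)| = |u − 8| / (18·|u + 10|).
Restrict δ ≤ 9. Then |u − 8| < 9 gives |u + 10| = |(u − 8) + 18| ≥ 18 − 9 = 9.
Hence |(u + 9)/(u + 10) − (17/18)| < |u − 8|/(18·9) = (1/162)|u − 8|, which is < ε once |u − 8| < 162ε.
Take δ = min(9, 162ε). Then 0 < |u − 8| < δ forces both bounds, so |(u + 9)/(u + 10) − (17/18)| < ε.

δ = min(9, 162ε)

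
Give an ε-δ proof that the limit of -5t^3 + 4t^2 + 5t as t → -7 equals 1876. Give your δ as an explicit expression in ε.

δ = min(2, ε/1024)

Fix ε > 0. We want δ > 0 such that 0 < |t + 7| < δ implies |(-5t^3 + 4t^2 + 5t) − 1876| < ε.
(-5t^3 + 4t^2 + 5t) − 1876 = -5t^3 + 4t^2 + 5t - 1876 = (t + 7)(-5t^2 + 39t - 268).
So |(-5t^3 + 4t^2 + 5t) − 1876| = |t + 7|·|-5t^2 + 39t - 268|.
Require δ ≤ 2. Then |t + 7| < 2 gives |t| < 9, and by the triangle inequality |-5t^2 + 39t - 268| ≤ 5·9^2 + 39·9 + 268 = 1024.
Hence |(-5t^3 + 4t^2 + 5t) − 1876| ≤ 1024|t + 7| < ε provided |t + 7| < ε/1024.
Choosing δ = min(2, ε/1024) ensures both conditions, hence |(-5t^3 + 4t^2 + 5t) − 1876| < ε.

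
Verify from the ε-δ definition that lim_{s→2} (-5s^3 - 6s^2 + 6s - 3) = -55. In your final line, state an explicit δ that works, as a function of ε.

δ = min(1, ε/119)

Let ε > 0. We want δ > 0 such that 0 < |s − 2| < δ implies |(-5s^3 - 6s^2 + 6s - 3) + 55| < ε.
(-5s^3 - 6s^2 + 6s - 3) + 55 = -5s^3 - 6s^2 + 6s + 52 = (s − 2)(-5s^2 - 16s - 26).
So |(-5s^3 - 6s^2 + 6s - 3) + 55| = |s − 2|·|-5s^2 - 16s - 26|.
Assume first that |s − 2| < 1, so |s| < 3. Then |-5s^2 - 16s - 26| ≤ 5·3^2 + 16·3 + 26 = 119.
Hence |(-5s^3 - 6s^2 + 6s - 3) + 55| ≤ 119|s − 2| < ε provided |s − 2| < ε/119.
Choosing δ = min(1, ε/119) ensures both conditions, hence |(-5s^3 - 6s^2 + 6s - 3) + 55| < ε.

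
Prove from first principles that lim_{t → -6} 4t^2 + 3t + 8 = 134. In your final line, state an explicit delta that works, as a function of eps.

delta = min(1, eps/49)

Let eps > 0 be given. We want delta > 0 such that 0 < |t + 6| < delta implies |(4t^2 + 3t + 8) − 134| < eps.
(4t^2 + 3t + 8) − 134 = 4t^2 + 3t - 126 = (t + 6)(4t - 21).
So |(4t^2 + 3t + 8) − 134| = |t + 6|·|4t - 21|.
Require delta ≤ 1. Then |t + 6| < 1 gives |t| < 7, and by the triangle inequality |4t - 21| ≤ 4·7 + 21 = 49.
Hence |(4t^2 + 3t + 8) − 134| ≤ 49|t + 6| < eps provided |t + 6| < eps/49.
Take delta = min(1, eps/49). Then 0 < |t + 6| < delta gives both |t + 6| < 1 and |t + 6| < eps/49, so |(4t^2 + 3t + 8) − 134| < eps.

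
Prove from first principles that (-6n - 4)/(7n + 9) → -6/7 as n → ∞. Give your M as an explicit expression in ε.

Let ε > 0. For n ≥ 1, |(-6n - 4)/(7n + 9) + 6/7| = |26|/(7(7n + 9)) = 26/(7(7n + 9)).
Since 7n + 9 ≥ 7n for n ≥ 1, this is ≤ 26/(7·7n) = (26/49)/n.
So |(-6n - 4)/(7n + 9) + 6/7| < ε whenever n > (26/49)/ε.
Take M = (26/49)/ε. If n > M then |(-6n - 4)/(7n + 9) + 6/7| ≤ (26/49)/n < ε.

M = (26/49)/ε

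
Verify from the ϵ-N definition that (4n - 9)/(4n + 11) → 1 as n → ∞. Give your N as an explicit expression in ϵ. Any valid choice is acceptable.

Suppose ϵ > 0. For n ≥ 1, |(4n - 9)/(4n + 11) − 1| = |-80|/(4(4n + 11)) = 80/(4(4n + 11)).
Since 4n + 11 ≥ 4n for n ≥ 1, this is ≤ 80/(4·4n) = 5/n.
So |(4n - 9)/(4n + 11) − 1| < ϵ whenever n > 5/ϵ.
Take N = 5/ϵ. If n > N then |(4n - 9)/(4n + 11) − 1| ≤ 5/n < ϵ.

N = 5/ϵ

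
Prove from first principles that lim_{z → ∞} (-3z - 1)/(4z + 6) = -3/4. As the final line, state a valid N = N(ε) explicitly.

N = (7/8)/ε

Fix ε > 0. We seek N > 0 such that z > N implies |(-3z - 1)/(4z + 6) + 3/4| < ε.
(-3z - 1)/(4z + 6) + 3/4 = (4(-3z - 1) − (-3)(4z + 6)) / (4(4z + 6)) = 14/(4(4z + 6)).
For z > 0 we have 4z + 6 > 4z, so |(-3z - 1)/(4z + 6) + 3/4| = 14/(4(4z + 6)) < 14/(4·4z) = (7/8)/z.
Thus |(-3z - 1)/(4z + 6) + 3/4| < ε whenever z > (7/8)/ε.
Take N = (7/8)/ε. If z > N then |(-3z - 1)/(4z + 6) + 3/4| < (7/8)/z < ε.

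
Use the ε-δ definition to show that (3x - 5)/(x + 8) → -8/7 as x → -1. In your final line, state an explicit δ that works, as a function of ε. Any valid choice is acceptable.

Fix ε > 0. We want δ > 0 with 0 < |x + 1| < δ ⇒ |(3x - 5)/(x + 8) + 8/7| < ε.
Combining over a common denominator, (3x - 5)/(x + 8) + 8/7 = [(3x - 5)·7 − (-8)·(x + 8)] / [7·(x + 8)] = 29(x + 1) / (7(x + 8)).
So |(3x - 5)/(x + 8) + 8/7| = 29|x + 1| / (7·|x + 8|).
Require δ ≤ 7/2, so |x + 8| ≥ |7| − |x + 1| > 7 − 7/2 = 7/2.
Hence |(3x - 5)/(x + 8) + 8/7| < 29|x + 1|/(7·(7/2)) = (58/49)|x + 1|, which is < ε once |x + 1| < (49/58)ε.
Take δ = min(7/2, (49/58)ε). Then 0 < |x + 1| < δ forces both bounds, so |(3x - 5)/(x + 8) + 8/7| < ε.

δ = min(7/2, (49/58)ε)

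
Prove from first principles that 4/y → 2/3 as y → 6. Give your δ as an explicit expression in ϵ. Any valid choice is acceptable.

δ = min(3, (9/2)ϵ)

Fix ϵ > 0. We seek δ > 0 such that 0 < |y − 6| < δ implies |4/y − (2/3)| < ϵ.
|4/y − (2/3)| = 4·|6 − y|/(6·|y|) = 4|y − 6|/(6|y|).
Restrict δ ≤ 3. Then |y − 6| < 3 gives |y| > 3, so 6|y| > 18.
Then |4/y − (2/3)| < 4|y − 6|/18, which is < ϵ when |y − 6| < (9/2)ϵ.
Take δ = min(3, (9/2)ϵ). Then 0 < |y − 6| < δ gives both |y − 6| < 3 and |y − 6| < (9/2)ϵ, so |4/y − (2/3)| < ϵ.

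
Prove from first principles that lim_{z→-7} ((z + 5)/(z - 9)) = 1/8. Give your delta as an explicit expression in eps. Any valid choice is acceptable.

Let eps > 0. We want delta > 0 with 0 < |z + 7| < delta ⇒ |(z + 5)/(z - 9) − (1/8)| < eps.
Combining over a common denominator, (z + 5)/(z - 9) − (1/8) = [(z + 5)·(-16) − (-2)·(z - 9)] / [(-16)·(z - 9)] = -14(z + 7) / ((-16)(z - 9)).
So |(z + 5)/(z - 9) − (1/8)| = 14|z + 7| / (16·|z − 9|).
Restrict delta ≤ 8. Then |z + 7| < 8 gives |z − 9| = |(z + 7) + (-16)| ≥ 16 − 8 = 8.
Hence |(z + 5)/(z - 9) − (1/8)| < 14|z + 7|/(16·8) = (7/64)|z + 7|, which is < eps once |z + 7| < (64/7)eps.
Take delta = min(8, (64/7)eps). Then 0 < |z + 7| < delta forces both bounds, so |(z + 5)/(z - 9) − (1/8)| < eps.

delta = min(8, (64/7)eps)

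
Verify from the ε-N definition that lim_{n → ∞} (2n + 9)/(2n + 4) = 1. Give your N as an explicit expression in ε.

N = (5/2)/ε

Suppose ε > 0. For n ≥ 1, |(2n + 9)/(2n + 4) − 1| = |10|/(2(2n + 4)) = 10/(2(2n + 4)).
Since 2n + 4 ≥ 2n for n ≥ 1, this is ≤ 10/(2·2n) = (5/2)/n.
So |(2n + 9)/(2n + 4) − 1| < ε whenever n > (5/2)/ε.
Take N = (5/2)/ε. If n > N then |(2n + 9)/(2n + 4) − 1| ≤ (5/2)/n < ε.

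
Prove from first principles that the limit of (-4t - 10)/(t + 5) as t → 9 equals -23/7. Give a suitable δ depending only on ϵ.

δ = min(7, (49/5)ϵ)

Let ϵ > 0 be given. We want δ > 0 with 0 < |t − 9| < δ ⇒ |(-4t - 10)/(t + 5) + 23/7| < ϵ.
Combining over a common denominator, (-4t - 10)/(t + 5) + 23/7 = [(-4t - 10)·14 − (-46)·(t + 5)] / [14·(t + 5)] = -10(t − 9) / (14(t + 5)).
So |(-4t - 10)/(t + 5) + 23/7| = 10|t − 9| / (14·|t + 5|).
Require δ ≤ 7, so |t + 5| ≥ |14| − |t − 9| > 14 − 7 = 7.
Hence |(-4t - 10)/(t + 5) + 23/7| < 10|t − 9|/(14·7) = (5/49)|t − 9|, which is < ϵ once |t − 9| < (49/5)ϵ.
Take δ = min(7, (49/5)ϵ). Then 0 < |t − 9| < δ forces both bounds, so |(-4t - 10)/(t + 5) + 23/7| < ϵ.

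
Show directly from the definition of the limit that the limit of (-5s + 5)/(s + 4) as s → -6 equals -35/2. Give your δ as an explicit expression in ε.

Fix ε > 0. We want δ > 0 with 0 < |s + 6| < δ ⇒ |(-5s + 5)/(s + 4) + 35/2| < ε.
Combining over a common denominator, (-5s + 5)/(s + 4) + 35/2 = [(-5s + 5)·(-2) − 35·(s + 4)] / [(-2)·(s + 4)] = -25(s + 6) / ((-2)(s + 4)).
So |(-5s + 5)/(s + 4) + 35/2| = 25|s + 6| / (2·|s + 4|).
Require δ ≤ 1, so |s + 4| ≥ |-2| − |s + 6| > 2 − 1 = 1.
Hence |(-5s + 5)/(s + 4) + 35/2| < 25|s + 6|/(2·1) = (25/2)|s + 6|, which is < ε once |s + 6| < (2/25)ε.
Take δ = min(1, (2/25)ε). Then 0 < |s + 6| < δ forces both bounds, so |(-5s + 5)/(s + 4) + 35/2| < ε.

δ = min(1, (2/25)ε)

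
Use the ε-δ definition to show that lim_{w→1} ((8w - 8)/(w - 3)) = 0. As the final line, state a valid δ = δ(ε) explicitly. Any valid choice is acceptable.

Let ε > 0 be given. We want δ > 0 with 0 < |w − 1| < δ ⇒ |(8w - 8)/(w - 3) − 0| < ε.
Combining over a common denominator, (8w - 8)/(w - 3) − 0 = [(8w - 8)·(-2) − 0·(w - 3)] / [(-2)·(w - 3)] = -16(w − 1) / ((-2)(w - 3)).
So |(8w - 8)/(w - 3) − 0| = 16|w − 1| / (2·|w − 3|).
Require δ ≤ 1, so |w − 3| ≥ |-2| − |w − 1| > 2 − 1 = 1.
Hence |(8w - 8)/(w - 3) − 0| < 16|w − 1|/(2·1) = 8|w − 1|, which is < ε once |w − 1| < (1/8)ε.
Take δ = min(1, (1/8)ε). Then 0 < |w − 1| < δ forces both bounds, so |(8w - 8)/(w - 3) − 0| < ε.

δ = min(1, (1/8)ε)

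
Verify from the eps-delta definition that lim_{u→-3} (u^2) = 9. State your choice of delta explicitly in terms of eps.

delta = min(2, eps/8)

Fix eps > 0. We seek delta > 0 with 0 < |u + 3| < delta ⇒ |u^2 − 9| < eps.
Factor: u^2 − 9 = (u + 3)(u - 3), so |u^2 − 9| = |u + 3|·|u - 3|.
Impose delta ≤ 2 so that |u| < 5; then |u - 3| ≤ 8.
Hence |u^2 − 9| ≤ 8|u + 3|, which is < eps once |u + 3| < eps/8.
Take delta = min(2, eps/8). If 0 < |u + 3| < delta then both bounds hold and |u^2 − 9| ≤ 8|u + 3| < 8·(eps/8) = eps.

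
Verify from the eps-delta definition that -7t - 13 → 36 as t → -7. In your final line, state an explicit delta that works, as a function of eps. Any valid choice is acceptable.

Suppose eps > 0. We need delta > 0 so that 0 < |t + 7| < delta implies |(-7t - 13) − 36| < eps.
Since (-7t - 13) − 36 = -7(t + 7), we have |(-7t - 13) − 36| = 7|t + 7|.
So 7|t + 7| < eps exactly when |t + 7| < eps/7.
Take delta = eps/7. If 0 < |t + 7| < delta then |(-7t - 13) − 36| = 7|t + 7| < 7·(eps/7) = eps.

delta = eps/7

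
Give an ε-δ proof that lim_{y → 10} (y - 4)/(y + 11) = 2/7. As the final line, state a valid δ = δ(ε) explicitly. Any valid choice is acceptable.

Let ε > 0 be given. We want δ > 0 with 0 < |y − 10| < δ ⇒ |(y - 4)/(y + 11) − (2/7)| < ε.
Combining over a common denominator, (y - 4)/(y + 11) − (2/7) = [(y - 4)·21 − 6·(y + 11)] / [21·(y + 11)] = 15(y − 10) / (21(y + 11)).
So |(y - 4)/(y + 11) − (2/7)| = 15|y − 10| / (21·|y + 11|).
Require δ ≤ 21/2, so |y + 11| ≥ |21| − |y − 10| > 21 − 21/2 = 21/2.
Hence |(y - 4)/(y + 11) − (2/7)| < 15|y − 10|/(21·(21/2)) = (10/147)|y − 10|, which is < ε once |y − 10| < (147/10)ε.
Take δ = min(21/2, (147/10)ε). Then 0 < |y − 10| < δ forces both bounds, so |(y - 4)/(y + 11) − (2/7)| < ε.

δ = min(21/2, (147/10)ε)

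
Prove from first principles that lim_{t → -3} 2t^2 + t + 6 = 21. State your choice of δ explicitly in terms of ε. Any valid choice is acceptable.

δ = min(1, ε/13)

Suppose ε > 0. We want δ > 0 such that 0 < |t + 3| < δ implies |(2t^2 + t + 6) − 21| < ε.
(2t^2 + t + 6) − 21 = 2t^2 + t - 15 = (t + 3)(2t - 5).
So |(2t^2 + t + 6) − 21| = |t + 3|·|2t - 5|.
Require δ ≤ 1. Then |t + 3| < 1 gives |t| < 4, and by the triangle inequality |2t - 5| ≤ 2·4 + 5 = 13.
Hence |(2t^2 + t + 6) − 21| ≤ 13|t + 3| < ε provided |t + 3| < ε/13.
Take δ = min(1, ε/13). Then 0 < |t + 3| < δ gives both |t + 3| < 1 and |t + 3| < ε/13, so |(2t^2 + t + 6) − 21| < ε.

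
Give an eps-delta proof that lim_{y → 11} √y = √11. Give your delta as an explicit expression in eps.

delta = min(11, √11·eps)

Suppose eps > 0. We want delta > 0 such that 0 < |y − 11| < delta implies |√y − √11| < eps.
Multiplying by the conjugate, |√y − √11| = |y − 11|/(√y + √11).
Restrict delta ≤ 11 so that |y − 11| < 11 forces y > 0, and then √y + √11 > √11.
Hence |√y − √11| < |y − 11|/√11, which is < eps once |y − 11| < √11·eps.
Take delta = min(11, √11·eps). If 0 < |y − 11| < delta then y > 0 and |√y − √11| < |y − 11|/√11 < eps.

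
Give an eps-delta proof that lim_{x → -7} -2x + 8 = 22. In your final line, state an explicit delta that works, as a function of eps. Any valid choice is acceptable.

delta = eps/2

Fix eps > 0. We need delta > 0 so that 0 < |x + 7| < delta implies |(-2x + 8) − 22| < eps.
Since (-2x + 8) − 22 = -2(x + 7), we have |(-2x + 8) − 22| = 2|x + 7|.
So 2|x + 7| < eps exactly when |x + 7| < eps/2.
Choosing delta = eps/2 gives |(-2x + 8) − 22| = 2|x + 7| < eps whenever |x + 7| < delta.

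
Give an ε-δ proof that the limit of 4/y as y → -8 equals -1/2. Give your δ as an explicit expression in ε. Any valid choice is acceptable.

δ = min(4, 8ε)

Let ε > 0 be given. We seek δ > 0 such that 0 < |y + 8| < δ implies |4/y + 1/2| < ε.
|4/y + 1/2| = 4·|-8 − y|/(8·|y|) = 4|y + 8|/(8|y|).
Restrict δ ≤ 4. Then |y + 8| < 4 gives |y| > 4, so 8|y| > 32.
Then |4/y + 1/2| < 4|y + 8|/32, which is < ε when |y + 8| < 8ε.
Take δ = min(4, 8ε). Then 0 < |y + 8| < δ gives both |y + 8| < 4 and |y + 8| < 8ε, so |4/y + 1/2| < ε.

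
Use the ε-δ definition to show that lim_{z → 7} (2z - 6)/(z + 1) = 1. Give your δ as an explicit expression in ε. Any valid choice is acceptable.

Fix ε > 0. We want δ > 0 with 0 < |z − 7| < δ ⇒ |(2z - 6)/(z + 1) − 1| < ε.
Combining over a common denominator, (2z - 6)/(z + 1) − 1 = [(2z - 6)·8 − 8·(z + 1)] / [8·(z + 1)] = 8(z − 7) / (8(z + 1)).
So |(2z - 6)/(z + 1) − 1| = 8|z − 7| / (8·|z + 1|).
Restrict δ ≤ 4. Then |z − 7| < 4 gives |z + 1| = |(z − 7) + 8| ≥ 8 − 4 = 4.
Hence |(2z - 6)/(z + 1) − 1| < 8|z − 7|/(8·4) = (1/4)|z − 7|, which is < ε once |z − 7| < 4ε.
Take δ = min(4, 4ε). Then 0 < |z − 7| < δ forces both bounds, so |(2z - 6)/(z + 1) − 1| < ε.

δ = min(4, 4ε)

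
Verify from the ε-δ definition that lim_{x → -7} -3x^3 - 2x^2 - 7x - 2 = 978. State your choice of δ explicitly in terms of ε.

Let ε > 0 be given. We want δ > 0 such that 0 < |x + 7| < δ implies |(-3x^3 - 2x^2 - 7x - 2) − 978| < ε.
(-3x^3 - 2x^2 - 7x - 2) − 978 = -3x^3 - 2x^2 - 7x - 980 = (x + 7)(-3x^2 + 19x - 140).
So |(-3x^3 - 2x^2 - 7x - 2) − 978| = |x + 7|·|-3x^2 + 19x - 140|.
Assume first that |x + 7| < 1, so |x| < 8. Then |-3x^2 + 19x - 140| ≤ 3·8^2 + 19·8 + 140 = 484.
Hence |(-3x^3 - 2x^2 - 7x - 2) − 978| ≤ 484|x + 7| < ε provided |x + 7| < ε/484.
Take δ = min(1, ε/484). Then 0 < |x + 7| < δ gives both |x + 7| < 1 and |x + 7| < ε/484, so |(-3x^3 - 2x^2 - 7x - 2) − 978| < ε.

δ = min(1, ε/484)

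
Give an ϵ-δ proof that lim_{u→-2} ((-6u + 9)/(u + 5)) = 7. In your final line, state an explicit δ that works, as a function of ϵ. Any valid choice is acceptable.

δ = min(3/2, (3/26)ϵ)

Let ϵ > 0. We want δ > 0 with 0 < |u + 2| < δ ⇒ |(-6u + 9)/(u + 5) − 7| < ϵ.
Combining over a common denominator, (-6u + 9)/(u + 5) − 7 = [(-6u + 9)·3 − 21·(u + 5)] / [3·(u + 5)] = -39(u + 2) / (3(u + 5)).
So |(-6u + 9)/(u + 5) − 7| = 39|u + 2| / (3·|u + 5|).
Require δ ≤ 3/2, so |u + 5| ≥ |3| − |u + 2| > 3 − 3/2 = 3/2.
Hence |(-6u + 9)/(u + 5) − 7| < 39|u + 2|/(3·(3/2)) = (26/3)|u + 2|, which is < ϵ once |u + 2| < (3/26)ϵ.
Take δ = min(3/2, (3/26)ϵ). Then 0 < |u + 2| < δ forces both bounds, so |(-6u + 9)/(u + 5) − 7| < ϵ.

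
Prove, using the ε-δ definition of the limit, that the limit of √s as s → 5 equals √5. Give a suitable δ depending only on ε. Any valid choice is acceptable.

δ = min(5, √5·ε)

Fix ε > 0. We want δ > 0 such that 0 < |s − 5| < δ implies |√s − √5| < ε.
Rationalise: √s − √5 = (s − 5)/(√s + √5), so |√s − √5| = |s − 5|/(√s + √5).
Restrict δ ≤ 5 so that |s − 5| < 5 forces s > 0, and then √s + √5 > √5.
Hence |√s − √5| < |s − 5|/√5, which is < ε once |s − 5| < √5·ε.
Take δ = min(5, √5·ε). If 0 < |s − 5| < δ then s > 0 and |√s − √5| < |s − 5|/√5 < ε.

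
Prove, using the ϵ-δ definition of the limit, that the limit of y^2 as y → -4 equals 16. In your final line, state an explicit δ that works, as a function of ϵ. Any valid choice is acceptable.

Fix ϵ > 0. We seek δ > 0 with 0 < |y + 4| < δ ⇒ |y^2 − 16| < ϵ.
Factor: y^2 − 16 = (y + 4)(y - 4), so |y^2 − 16| = |y + 4|·|y - 4|.
Restrict δ ≤ 1. Then |y + 4| < 1 gives |y| < 5, so by the triangle inequality |y - 4| ≤ 5 + 4 = 9.
Hence |y^2 − 16| ≤ 9|y + 4|, which is < ϵ once |y + 4| < ϵ/9.
Take δ = min(1, ϵ/9). If 0 < |y + 4| < δ then both bounds hold and |y^2 − 16| ≤ 9|y + 4| < 9·(ϵ/9) = ϵ.

δ = min(1, ϵ/9)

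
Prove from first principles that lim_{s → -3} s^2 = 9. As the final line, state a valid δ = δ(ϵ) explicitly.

Suppose ϵ > 0. We seek δ > 0 with 0 < |s + 3| < δ ⇒ |s^2 − 9| < ϵ.
Factor: s^2 − 9 = (s + 3)(s - 3), so |s^2 − 9| = |s + 3|·|s - 3|.
Impose δ ≤ 1 so that |s| < 4; then |s - 3| ≤ 7.
Hence |s^2 − 9| ≤ 7|s + 3|, which is < ϵ once |s + 3| < ϵ/7.
Take δ = min(1, ϵ/7). If 0 < |s + 3| < δ then both bounds hold and |s^2 − 9| ≤ 7|s + 3| < 7·(ϵ/7) = ϵ.

δ = min(1, ϵ/7)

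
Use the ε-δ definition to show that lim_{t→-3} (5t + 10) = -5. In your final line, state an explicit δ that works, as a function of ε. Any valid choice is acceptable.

Suppose ε > 0. We need δ > 0 so that 0 < |t + 3| < δ implies |(5t + 10) + 5| < ε.
Since (5t + 10) + 5 = 5(t + 3), we have |(5t + 10) + 5| = 5|t + 3|.
Thus it suffices that |t + 3| < ε/5.
Choosing δ = ε/5 gives |(5t + 10) + 5| = 5|t + 3| < ε whenever |t + 3| < δ.

δ = ε/5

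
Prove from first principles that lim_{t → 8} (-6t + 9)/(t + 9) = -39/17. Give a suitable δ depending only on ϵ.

Let ϵ > 0 be given. We want δ > 0 with 0 < |t − 8| < δ ⇒ |(-6t + 9)/(t + 9) + 39/17| < ϵ.
Combining over a common denominator, (-6t + 9)/(t + 9) + 39/17 = [(-6t + 9)·17 − (-39)·(t + 9)] / [17·(t + 9)] = -63(t − 8) / (17(t + 9)).
So |(-6t + 9)/(t + 9) + 39/17| = 63|t − 8| / (17·|t + 9|).
Restrict δ ≤ 17/2. Then |t − 8| < 17/2 gives |t + 9| = |(t − 8) + 17| ≥ 17 − 17/2 = 17/2.
Hence |(-6t + 9)/(t + 9) + 39/17| < 63|t − 8|/(17·(17/2)) = (126/289)|t − 8|, which is < ϵ once |t − 8| < (289/126)ϵ.
Take δ = min(17/2, (289/126)ϵ). Then 0 < |t − 8| < δ forces both bounds, so |(-6t + 9)/(t + 9) + 39/17| < ϵ.

δ = min(17/2, (289/126)ϵ)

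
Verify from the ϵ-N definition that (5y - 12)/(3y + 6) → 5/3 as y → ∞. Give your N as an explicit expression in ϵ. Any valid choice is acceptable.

N = (22/3)/ϵ

Let ϵ > 0 be given. We seek N > 0 such that y > N implies |(5y - 12)/(3y + 6) − (5/3)| < ϵ.
(5y - 12)/(3y + 6) − (5/3) = (3(5y - 12) − 5(3y + 6)) / (3(3y + 6)) = -66/(3(3y + 6)).
For y > 0 we have 3y + 6 > 3y, so |(5y - 12)/(3y + 6) − (5/3)| = 66/(3(3y + 6)) < 66/(3·3y) = (22/3)/y.
Thus |(5y - 12)/(3y + 6) − (5/3)| < ϵ whenever y > (22/3)/ϵ.
Take N = (22/3)/ϵ. If y > N then |(5y - 12)/(3y + 6) − (5/3)| < (22/3)/y < ϵ.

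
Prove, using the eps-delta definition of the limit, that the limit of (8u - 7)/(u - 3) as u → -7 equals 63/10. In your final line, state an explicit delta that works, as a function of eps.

Let eps > 0. We want delta > 0 with 0 < |u + 7| < delta ⇒ |(8u - 7)/(u - 3) − (63/10)| < eps.
Combining over a common denominator, (8u - 7)/(u - 3) − (63/10) = [(8u - 7)·(-10) − (-63)·(u - 3)] / [(-10)·(u - 3)] = -17(u + 7) / ((-10)(u - 3)).
So |(8u - 7)/(u - 3) − (63/10)| = 17|u + 7| / (10·|u − 3|).
Restrict delta ≤ 5. Then |u + 7| < 5 gives |u − 3| = |(u + 7) + (-10)| ≥ 10 − 5 = 5.
Hence |(8u - 7)/(u - 3) − (63/10)| < 17|u + 7|/(10·5) = (17/50)|u + 7|, which is < eps once |u + 7| < (50/17)eps.
Take delta = min(5, (50/17)eps). Then 0 < |u + 7| < delta forces both bounds, so |(8u - 7)/(u - 3) − (63/10)| < eps.

delta = min(5, (50/17)eps)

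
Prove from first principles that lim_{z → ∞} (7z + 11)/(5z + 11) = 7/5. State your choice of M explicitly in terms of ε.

Let ε > 0 be given. We seek M > 0 such that z > M implies |(7z + 11)/(5z + 11) − (7/5)| < ε.
(7z + 11)/(5z + 11) − (7/5) = (5(7z + 11) − 7(5z + 11)) / (5(5z + 11)) = -22/(5(5z + 11)).
For z > 0 we have 5z + 11 > 5z, so |(7z + 11)/(5z + 11) − (7/5)| = 22/(5(5z + 11)) < 22/(5·5z) = (22/25)/z.
Thus |(7z + 11)/(5z + 11) − (7/5)| < ε whenever z > (22/25)/ε.
Take M = (22/25)/ε. If z > M then |(7z + 11)/(5z + 11) − (7/5)| < (22/25)/z < ε.

M = (22/25)/ε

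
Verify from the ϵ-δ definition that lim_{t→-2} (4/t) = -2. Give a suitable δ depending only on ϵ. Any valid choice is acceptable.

Let ϵ > 0. We seek δ > 0 such that 0 < |t + 2| < δ implies |4/t + 2| < ϵ.
|4/t + 2| = 4·|-2 − t|/(2·|t|) = 4|t + 2|/(2|t|).
Restrict δ ≤ 1. Then |t + 2| < 1 gives |t| > 1, so 2|t| > 2.
Then |4/t + 2| < 4|t + 2|/2, which is < ϵ when |t + 2| < (1/2)ϵ.
Take δ = min(1, (1/2)ϵ). Then 0 < |t + 2| < δ gives both |t + 2| < 1 and |t + 2| < (1/2)ϵ, so |4/t + 2| < ϵ.

δ = min(1, (1/2)ϵ)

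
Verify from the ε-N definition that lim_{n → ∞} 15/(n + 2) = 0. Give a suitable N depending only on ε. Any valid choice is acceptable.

Let ε > 0. For n ≥ 1, |15/(n + 2) − 0| = 15/(n + 2) ≤ 15/n.
We need 15/n < ε, i.e. n > 15/ε.
Take N = 15/ε. If n > N then |15/(n + 2)| ≤ 15/n < ε.

N = 15/ε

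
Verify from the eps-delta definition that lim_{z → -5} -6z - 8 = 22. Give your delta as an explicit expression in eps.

delta = eps/6

Let eps > 0 be given. We need delta > 0 so that 0 < |z + 5| < delta implies |(-6z - 8) − 22| < eps.
|(-6z - 8) − 22| = |-6z - 30| = 6|z + 5|.
So 6|z + 5| < eps exactly when |z + 5| < eps/6.
Choosing delta = eps/6 gives |(-6z - 8) − 22| = 6|z + 5| < eps whenever |z + 5| < delta.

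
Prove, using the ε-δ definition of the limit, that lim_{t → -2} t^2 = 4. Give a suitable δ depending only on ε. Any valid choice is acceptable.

Fix ε > 0. We seek δ > 0 with 0 < |t + 2| < δ ⇒ |t^2 − 4| < ε.
Factor: t^2 − 4 = (t + 2)(t - 2), so |t^2 − 4| = |t + 2|·|t - 2|.
Restrict δ ≤ 2. Then |t + 2| < 2 gives |t| < 4, so by the triangle inequality |t - 2| ≤ 4 + 2 = 6.
Hence |t^2 − 4| ≤ 6|t + 2|, which is < ε once |t + 2| < ε/6.
Take δ = min(2, ε/6). If 0 < |t + 2| < δ then both bounds hold and |t^2 − 4| ≤ 6|t + 2| < 6·(ε/6) = ε.

δ = min(2, ε/6)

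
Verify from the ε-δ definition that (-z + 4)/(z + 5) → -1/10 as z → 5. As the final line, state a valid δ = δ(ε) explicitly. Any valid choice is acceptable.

Let ε > 0. We want δ > 0 with 0 < |z − 5| < δ ⇒ |(-z + 4)/(z + 5) + 1/10| < ε.
Combining over a common denominator, (-z + 4)/(z + 5) + 1/10 = [(-z + 4)·10 − (-1)·(z + 5)] / [10·(z + 5)] = -9(z − 5) / (10(z + 5)).
So |(-z + 4)/(z + 5) + 1/10| = 9|z − 5| / (10·|z + 5|).
Require δ ≤ 5, so |z + 5| ≥ |10| − |z − 5| > 10 − 5 = 5.
Hence |(-z + 4)/(z + 5) + 1/10| < 9|z − 5|/(10·5) = (9/50)|z − 5|, which is < ε once |z − 5| < (50/9)ε.
Take δ = min(5, (50/9)ε). Then 0 < |z − 5| < δ forces both bounds, so |(-z + 4)/(z + 5) + 1/10| < ε.

δ = min(5, (50/9)ε)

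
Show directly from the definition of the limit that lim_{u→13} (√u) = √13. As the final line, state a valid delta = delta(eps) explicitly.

Let eps > 0. We want delta > 0 such that 0 < |u − 13| < delta implies |√u − √13| < eps.
Rationalise: √u − √13 = (u − 13)/(√u + √13), so |√u − √13| = |u − 13|/(√u + √13).
Restrict delta ≤ 13 so that |u − 13| < 13 forces u > 0, and then √u + √13 > √13.
Hence |√u − √13| < |u − 13|/√13, which is < eps once |u − 13| < √13·eps.
Take delta = min(13, √13·eps). If 0 < |u − 13| < delta then u > 0 and |√u − √13| < |u − 13|/√13 < eps.

delta = min(13, √13·eps)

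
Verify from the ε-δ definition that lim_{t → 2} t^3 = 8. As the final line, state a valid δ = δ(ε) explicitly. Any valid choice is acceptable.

δ = min(1, ε/19)

Let ε > 0. We seek δ > 0 with 0 < |t − 2| < δ ⇒ |t^3 − 8| < ε.
Factor: t^3 − 8 = (t − 2)(t^2 + 2t + 4), so |t^3 − 8| = |t − 2|·|t^2 + 2t + 4|.
Restrict δ ≤ 1. Then |t − 2| < 1 gives |t| < 3, so by the triangle inequality |t^2 + 2t + 4| ≤ 3^2 + 2·3 + 4 = 19.
Hence |t^3 − 8| ≤ 19|t − 2|, which is < ε once |t − 2| < ε/19.
Take δ = min(1, ε/19). If 0 < |t − 2| < δ then both bounds hold and |t^3 − 8| ≤ 19|t − 2| < 19·(ε/19) = ε.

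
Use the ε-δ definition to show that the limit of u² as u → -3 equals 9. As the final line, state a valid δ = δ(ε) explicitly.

δ = min(1, ε/7)

Suppose ε > 0. We seek δ > 0 with 0 < |u + 3| < δ ⇒ |u² − 9| < ε.
Factor: u² − 9 = (u + 3)(u - 3), so |u² − 9| = |u + 3|·|u - 3|.
Restrict δ ≤ 1. Then |u + 3| < 1 gives |u| < 4, so by the triangle inequality |u - 3| ≤ 4 + 3 = 7.
Hence |u² − 9| ≤ 7|u + 3|, which is < ε once |u + 3| < ε/7.
Take δ = min(1, ε/7). If 0 < |u + 3| < δ then both bounds hold and |u² − 9| ≤ 7|u + 3| < 7·(ε/7) = ε.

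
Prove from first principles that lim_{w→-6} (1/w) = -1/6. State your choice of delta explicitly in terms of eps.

Suppose eps > 0. We seek delta > 0 such that 0 < |w + 6| < delta implies |1/w + 1/6| < eps.
|1/w + 1/6| = |-6 − w|/(6·|w|) = |w + 6|/(6|w|).
Restrict delta ≤ 3. Then |w + 6| < 3 gives |w| > 3, so 6|w| > 18.
Then |1/w + 1/6| < |w + 6|/18, which is < eps when |w + 6| < 18eps.
Take delta = min(3, 18eps). Then 0 < |w + 6| < delta gives both |w + 6| < 3 and |w + 6| < 18eps, so |1/w + 1/6| < eps.

delta = min(3, 18eps)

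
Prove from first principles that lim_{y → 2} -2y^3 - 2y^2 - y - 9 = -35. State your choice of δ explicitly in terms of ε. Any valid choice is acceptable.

δ = min(1, ε/49)

Suppose ε > 0. We want δ > 0 such that 0 < |y − 2| < δ implies |(-2y^3 - 2y^2 - y - 9) + 35| < ε.
(-2y^3 - 2y^2 - y - 9) + 35 = -2y^3 - 2y^2 - y + 26 = (y − 2)(-2y^2 - 6y - 13).
So |(-2y^3 - 2y^2 - y - 9) + 35| = |y − 2|·|-2y^2 - 6y - 13|.
Assume first that |y − 2| < 1, so |y| < 3. Then |-2y^2 - 6y - 13| ≤ 2·3^2 + 6·3 + 13 = 49.
Hence |(-2y^3 - 2y^2 - y - 9) + 35| ≤ 49|y − 2| < ε provided |y − 2| < ε/49.
Take δ = min(1, ε/49). Then 0 < |y − 2| < δ gives both |y − 2| < 1 and |y − 2| < ε/49, so |(-2y^3 - 2y^2 - y - 9) + 35| < ε.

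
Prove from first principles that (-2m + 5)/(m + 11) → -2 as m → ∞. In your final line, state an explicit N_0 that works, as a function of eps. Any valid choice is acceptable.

N_0 = 27/eps

Suppose eps > 0. For m ≥ 1, |(-2m + 5)/(m + 11) + 2| = |27|/((m + 11)) = 27/((m + 11)).
Since m + 11 ≥ m for m ≥ 1, this is ≤ 27/(m) = 27/m.
So |(-2m + 5)/(m + 11) + 2| < eps whenever m > 27/eps.
Take N_0 = 27/eps. If m > N_0 then |(-2m + 5)/(m + 11) + 2| ≤ 27/m < eps.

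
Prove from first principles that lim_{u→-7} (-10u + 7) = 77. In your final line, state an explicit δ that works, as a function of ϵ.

δ = ϵ/10

Fix ϵ > 0. We need δ > 0 so that 0 < |u + 7| < δ implies |(-10u + 7) − 77| < ϵ.
Since (-10u + 7) − 77 = -10(u + 7), we have |(-10u + 7) − 77| = 10|u + 7|.
Thus it suffices that |u + 7| < ϵ/10.
Choosing δ = ϵ/10 gives |(-10u + 7) − 77| = 10|u + 7| < ϵ whenever |u + 7| < δ.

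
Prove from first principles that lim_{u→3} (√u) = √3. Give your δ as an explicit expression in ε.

δ = min(3, √3·ε)

Let ε > 0. We want δ > 0 such that 0 < |u − 3| < δ implies |√u − √3| < ε.
Multiplying by the conjugate, |√u − √3| = |u − 3|/(√u + √3).
Restrict δ ≤ 3 so that |u − 3| < 3 forces u > 0, and then √u + √3 > √3.
Hence |√u − √3| < |u − 3|/√3, which is < ε once |u − 3| < √3·ε.
Take δ = min(3, √3·ε). If 0 < |u − 3| < δ then u > 0 and |√u − √3| < |u − 3|/√3 < ε.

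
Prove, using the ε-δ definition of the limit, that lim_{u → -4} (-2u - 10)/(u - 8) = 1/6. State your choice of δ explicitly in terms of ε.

δ = min(6, (36/13)ε)

Fix ε > 0. We want δ > 0 with 0 < |u + 4| < δ ⇒ |(-2u - 10)/(u - 8) − (1/6)| < ε.
Combining over a common denominator, (-2u - 10)/(u - 8) − (1/6) = [(-2u - 10)·(-12) − (-2)·(u - 8)] / [(-12)·(u - 8)] = 26(u + 4) / ((-12)(u - 8)).
So |(-2u - 10)/(u - 8) − (1/6)| = 26|u + 4| / (12·|u − 8|).
Require δ ≤ 6, so |u − 8| ≥ |-12| − |u + 4| > 12 − 6 = 6.
Hence |(-2u - 10)/(u - 8) − (1/6)| < 26|u + 4|/(12·6) = (13/36)|u + 4|, which is < ε once |u + 4| < (36/13)ε.
Take δ = min(6, (36/13)ε). Then 0 < |u + 4| < δ forces both bounds, so |(-2u - 10)/(u - 8) − (1/6)| < ε.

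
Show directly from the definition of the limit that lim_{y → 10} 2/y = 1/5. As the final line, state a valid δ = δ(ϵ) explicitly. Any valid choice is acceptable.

δ = min(5, 25ϵ)

Fix ϵ > 0. We seek δ > 0 such that 0 < |y − 10| < δ implies |2/y − (1/5)| < ϵ.
|2/y − (1/5)| = 2·|10 − y|/(10·|y|) = 2|y − 10|/(10|y|).
Require δ ≤ 5 so that |y| > 10 − 5 = 5, hence 10|y| > 50.
Then |2/y − (1/5)| < 2|y − 10|/50, which is < ϵ when |y − 10| < 25ϵ.
Take δ = min(5, 25ϵ). Then 0 < |y − 10| < δ gives both |y − 10| < 5 and |y − 10| < 25ϵ, so |2/y − (1/5)| < ϵ.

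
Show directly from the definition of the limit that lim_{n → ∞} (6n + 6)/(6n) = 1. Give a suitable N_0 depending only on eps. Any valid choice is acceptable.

N_0 = 1/eps

Let eps > 0 be given. For n ≥ 1, |(6n + 6)/(6n) − 1| = |36|/(6(6n)) = 36/(6(6n)).
Since 6n ≥ 6n for n ≥ 1, this is ≤ 36/(6·6n) = 1/n.
So |(6n + 6)/(6n) − 1| < eps whenever n > 1/eps.
Take N_0 = 1/eps. If n > N_0 then |(6n + 6)/(6n) − 1| ≤ 1/n < eps.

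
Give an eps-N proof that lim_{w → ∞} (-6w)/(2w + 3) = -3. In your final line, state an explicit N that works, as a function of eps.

Fix eps > 0. We seek N > 0 such that w > N implies |(-6w)/(2w + 3) + 3| < eps.
(-6w)/(2w + 3) + 3 = (2(-6w) − (-6)(2w + 3)) / (2(2w + 3)) = 18/(2(2w + 3)).
For w > 0 we have 2w + 3 > 2w, so |(-6w)/(2w + 3) + 3| = 18/(2(2w + 3)) < 18/(2·2w) = (9/2)/w.
Thus |(-6w)/(2w + 3) + 3| < eps whenever w > (9/2)/eps.
Take N = (9/2)/eps. If w > N then |(-6w)/(2w + 3) + 3| < (9/2)/w < eps.

N = (9/2)/eps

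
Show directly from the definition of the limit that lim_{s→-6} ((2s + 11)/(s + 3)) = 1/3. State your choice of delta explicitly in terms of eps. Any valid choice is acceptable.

Let eps > 0. We want delta > 0 with 0 < |s + 6| < delta ⇒ |(2s + 11)/(s + 3) − (1/3)| < eps.
Combining over a common denominator, (2s + 11)/(s + 3) − (1/3) = [(2s + 11)·(-3) − (-1)·(s + 3)] / [(-3)·(s + 3)] = -5(s + 6) / ((-3)(s + 3)).
So |(2s + 11)/(s + 3) − (1/3)| = 5|s + 6| / (3·|s + 3|).
Restrict delta ≤ 3/2. Then |s + 6| < 3/2 gives |s + 3| = |(s + 6) + (-3)| ≥ 3 − 3/2 = 3/2.
Hence |(2s + 11)/(s + 3) − (1/3)| < 5|s + 6|/(3·(3/2)) = (10/9)|s + 6|, which is < eps once |s + 6| < (9/10)eps.
Take delta = min(3/2, (9/10)eps). Then 0 < |s + 6| < delta forces both bounds, so |(2s + 11)/(s + 3) − (1/3)| < eps.

delta = min(3/2, (9/10)eps)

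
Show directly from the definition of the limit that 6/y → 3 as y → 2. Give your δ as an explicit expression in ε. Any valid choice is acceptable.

Let ε > 0 be given. We seek δ > 0 such that 0 < |y − 2| < δ implies |6/y − 3| < ε.
|6/y − 3| = 6·|2 − y|/(2·|y|) = 6|y − 2|/(2|y|).
Require δ ≤ 1 so that |y| > 2 − 1 = 1, hence 2|y| > 2.
Then |6/y − 3| < 6|y − 2|/2, which is < ε when |y − 2| < (1/3)ε.
Take δ = min(1, (1/3)ε). Then 0 < |y − 2| < δ gives both |y − 2| < 1 and |y − 2| < (1/3)ε, so |6/y − 3| < ε.

δ = min(1, (1/3)ε)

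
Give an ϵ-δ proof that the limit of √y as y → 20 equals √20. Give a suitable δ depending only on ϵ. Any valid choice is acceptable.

δ = min(20, √20·ϵ)

Fix ϵ > 0. We want δ > 0 such that 0 < |y − 20| < δ implies |√y − √20| < ϵ.
Rationalise: √y − √20 = (y − 20)/(√y + √20), so |√y − √20| = |y − 20|/(√y + √20).
Restrict δ ≤ 20 so that |y − 20| < 20 forces y > 0, and then √y + √20 > √20.
Hence |√y − √20| < |y − 20|/√20, which is < ϵ once |y − 20| < √20·ϵ.
Take δ = min(20, √20·ϵ). If 0 < |y − 20| < δ then y > 0 and |√y − √20| < |y − 20|/√20 < ϵ.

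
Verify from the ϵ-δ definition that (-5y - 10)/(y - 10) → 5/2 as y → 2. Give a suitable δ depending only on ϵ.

Suppose ϵ > 0. We want δ > 0 with 0 < |y − 2| < δ ⇒ |(-5y - 10)/(y - 10) − (5/2)| < ϵ.
Combining over a common denominator, (-5y - 10)/(y - 10) − (5/2) = [(-5y - 10)·(-8) − (-20)·(y - 10)] / [(-8)·(y - 10)] = 60(y − 2) / ((-8)(y - 10)).
So |(-5y - 10)/(y - 10) − (5/2)| = 60|y − 2| / (8·|y − 10|).
Restrict δ ≤ 4. Then |y − 2| < 4 gives |y − 10| = |(y − 2) + (-8)| ≥ 8 − 4 = 4.
Hence |(-5y - 10)/(y - 10) − (5/2)| < 60|y − 2|/(8·4) = (15/8)|y − 2|, which is < ϵ once |y − 2| < (8/15)ϵ.
Take δ = min(4, (8/15)ϵ). Then 0 < |y − 2| < δ forces both bounds, so |(-5y - 10)/(y - 10) − (5/2)| < ϵ.

δ = min(4, (8/15)ϵ)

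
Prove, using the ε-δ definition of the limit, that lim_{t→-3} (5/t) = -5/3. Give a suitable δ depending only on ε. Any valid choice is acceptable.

Let ε > 0. We seek δ > 0 such that 0 < |t + 3| < δ implies |5/t + 5/3| < ε.
|5/t + 5/3| = 5·|-3 − t|/(3·|t|) = 5|t + 3|/(3|t|).
Require δ ≤ 3/2 so that |t| > 3 − 3/2 = 3/2, hence 3|t| > 9/2.
Then |5/t + 5/3| < 5|t + 3|/(9/2), which is < ε when |t + 3| < (9/10)ε.
Take δ = min(3/2, (9/10)ε). Then 0 < |t + 3| < δ gives both |t + 3| < 3/2 and |t + 3| < (9/10)ε, so |5/t + 5/3| < ε.

δ = min(3/2, (9/10)ε)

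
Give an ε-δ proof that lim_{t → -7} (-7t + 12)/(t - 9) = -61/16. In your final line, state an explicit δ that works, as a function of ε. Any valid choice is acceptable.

δ = min(8, (128/51)ε)

Fix ε > 0. We want δ > 0 with 0 < |t + 7| < δ ⇒ |(-7t + 12)/(t - 9) + 61/16| < ε.
Combining over a common denominator, (-7t + 12)/(t - 9) + 61/16 = [(-7t + 12)·(-16) − 61·(t - 9)] / [(-16)·(t - 9)] = 51(t + 7) / ((-16)(t - 9)).
So |(-7t + 12)/(t - 9) + 61/16| = 51|t + 7| / (16·|t − 9|).
Require δ ≤ 8, so |t − 9| ≥ |-16| − |t + 7| > 16 − 8 = 8.
Hence |(-7t + 12)/(t - 9) + 61/16| < 51|t + 7|/(16·8) = (51/128)|t + 7|, which is < ε once |t + 7| < (128/51)ε.
Take δ = min(8, (128/51)ε). Then 0 < |t + 7| < δ forces both bounds, so |(-7t + 12)/(t - 9) + 61/16| < ε.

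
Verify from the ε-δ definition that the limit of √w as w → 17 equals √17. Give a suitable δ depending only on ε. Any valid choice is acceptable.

δ = min(17, √17·ε)

Suppose ε > 0. We want δ > 0 such that 0 < |w − 17| < δ implies |√w − √17| < ε.
Rationalise: √w − √17 = (w − 17)/(√w + √17), so |√w − √17| = |w − 17|/(√w + √17).
Restrict δ ≤ 17 so that |w − 17| < 17 forces w > 0, and then √w + √17 > √17.
Hence |√w − √17| < |w − 17|/√17, which is < ε once |w − 17| < √17·ε.
Take δ = min(17, √17·ε). If 0 < |w − 17| < δ then w > 0 and |√w − √17| < |w − 17|/√17 < ε.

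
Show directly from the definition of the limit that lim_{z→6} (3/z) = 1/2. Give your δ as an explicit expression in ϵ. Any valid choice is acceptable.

Fix ϵ > 0. We seek δ > 0 such that 0 < |z − 6| < δ implies |3/z − (1/2)| < ϵ.
|3/z − (1/2)| = 3·|6 − z|/(6·|z|) = 3|z − 6|/(6|z|).
Require δ ≤ 3 so that |z| > 6 − 3 = 3, hence 6|z| > 18.
Then |3/z − (1/2)| < 3|z − 6|/18, which is < ϵ when |z − 6| < 6ϵ.
Take δ = min(3, 6ϵ). Then 0 < |z − 6| < δ gives both |z − 6| < 3 and |z − 6| < 6ϵ, so |3/z − (1/2)| < ϵ.

δ = min(3, 6ϵ)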